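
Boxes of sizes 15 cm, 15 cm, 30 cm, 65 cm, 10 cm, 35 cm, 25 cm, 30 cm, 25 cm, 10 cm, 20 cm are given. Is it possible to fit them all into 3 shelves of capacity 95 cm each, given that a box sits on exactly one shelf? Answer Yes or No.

Yes

A valid assignment using 3 shelves:
  shelf 1: 65 + 30 = 95
  shelf 2: 35 + 30 + 25 = 90
  shelf 3: 25 + 20 + 15 + 15 + 10 + 10 = 95
Every load is within 95 cm, so 3 shelves suffice.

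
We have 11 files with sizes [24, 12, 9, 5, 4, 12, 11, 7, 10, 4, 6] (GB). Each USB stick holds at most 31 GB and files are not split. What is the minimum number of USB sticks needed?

4

Total = 24 + 12 + 12 + 11 + 10 + 9 + 7 + 6 + 5 + 4 + 4 = 104 GB.
Lower bound: ⌈104/31⌉ = 4 USB sticks.
A packing using 4 USB sticks:
  USB stick 1: 24 + 7 = 31
  USB stick 2: 12 + 12 + 6 = 30
  USB stick 3: 11 + 10 + 9 = 30
  USB stick 4: 5 + 4 + 4 = 13
This matches the lower bound, so 4 is optimal.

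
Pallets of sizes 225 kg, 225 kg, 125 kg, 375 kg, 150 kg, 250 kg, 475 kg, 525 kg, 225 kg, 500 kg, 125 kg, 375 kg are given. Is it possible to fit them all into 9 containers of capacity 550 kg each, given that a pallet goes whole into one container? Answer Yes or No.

A valid assignment using 8 containers:
  container 1: 525 = 525
  container 2: 500 = 500
  container 3: 475 = 475
  container 4: 375 + 150 = 525
  container 5: 375 + 125 = 500
  container 6: 250 + 225 = 475
  container 7: 225 + 225 = 450
  container 8: 125 = 125
That uses only 8 ≤ 9, so 9 containers are enough.

Yes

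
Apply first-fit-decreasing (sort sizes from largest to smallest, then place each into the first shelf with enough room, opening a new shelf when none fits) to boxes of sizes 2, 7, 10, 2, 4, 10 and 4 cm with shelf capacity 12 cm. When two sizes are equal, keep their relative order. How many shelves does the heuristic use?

4

Sorted descending: 10, 10, 7, 4, 4, 2, 2.
  10 → shelf 1 (new)  [load 10/12]
  10 → shelf 2 (new)  [load 10/12]
  7 → shelf 3 (new)  [load 7/12]
  4 → shelf 3  [load 11/12]
  4 → shelf 4 (new)  [load 4/12]
  2 → shelf 1  [load 12/12]
  2 → shelf 2  [load 12/12]
4 shelves opened.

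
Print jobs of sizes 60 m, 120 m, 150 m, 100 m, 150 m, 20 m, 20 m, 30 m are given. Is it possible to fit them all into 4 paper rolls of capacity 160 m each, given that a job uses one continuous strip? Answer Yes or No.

No

Total = 650 m; ⌈650/160⌉ = 5.
At least 5 paper rolls are required, but only 4 are allowed.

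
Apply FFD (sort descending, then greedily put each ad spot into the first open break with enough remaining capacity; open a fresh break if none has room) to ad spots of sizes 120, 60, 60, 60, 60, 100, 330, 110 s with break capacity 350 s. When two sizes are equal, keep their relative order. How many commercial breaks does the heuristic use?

Sorted descending: 330, 120, 110, 100, 60, 60, 60, 60.
  330 → break 1 (new)  [load 330/350]
  120 → break 2 (new)  [load 120/350]
  110 → break 2  [load 230/350]
  100 → break 2  [load 330/350]
  60 → break 3 (new)  [load 60/350]
  60 → break 3  [load 120/350]
  60 → break 3  [load 180/350]
  60 → break 3  [load 240/350]
3 commercial breaks opened.

3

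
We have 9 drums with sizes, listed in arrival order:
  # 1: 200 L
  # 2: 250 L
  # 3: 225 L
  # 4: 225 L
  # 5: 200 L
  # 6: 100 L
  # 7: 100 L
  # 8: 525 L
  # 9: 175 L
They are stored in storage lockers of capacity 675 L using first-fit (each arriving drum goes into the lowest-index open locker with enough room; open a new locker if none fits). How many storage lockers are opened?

  200 → locker 1 (new)  [load 200/675]
  250 → locker 1  [load 450/675]
  225 → locker 1  [load 675/675]
  225 → locker 2 (new)  [load 225/675]
  200 → locker 2  [load 425/675]
  100 → locker 2  [load 525/675]
  100 → locker 2  [load 625/675]
  525 → locker 3 (new)  [load 525/675]
  175 → locker 4 (new)  [load 175/675]
4 storage lockers opened.

4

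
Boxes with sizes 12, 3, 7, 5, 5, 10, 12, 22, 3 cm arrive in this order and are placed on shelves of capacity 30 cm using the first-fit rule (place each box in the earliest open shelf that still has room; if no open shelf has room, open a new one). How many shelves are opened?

3

  12 → shelf 1 (new)  [load 12/30]
  3 → shelf 1  [load 15/30]
  7 → shelf 1  [load 22/30]
  5 → shelf 1  [load 27/30]
  5 → shelf 2 (new)  [load 5/30]
  10 → shelf 2  [load 15/30]
  12 → shelf 2  [load 27/30]
  22 → shelf 3 (new)  [load 22/30]
  3 → shelf 1  [load 30/30]
3 shelves opened.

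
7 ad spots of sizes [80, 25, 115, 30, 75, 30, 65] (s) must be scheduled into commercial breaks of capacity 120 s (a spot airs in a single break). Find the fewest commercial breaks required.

4

Total = 115 + 80 + 75 + 65 + 30 + 30 + 25 = 420 s.
Lower bound: ⌈420/120⌉ = 4 commercial breaks.
A packing using 4 commercial breaks:
  break 1: 115 = 115
  break 2: 80 + 30 = 110
  break 3: 75 + 30 = 105
  break 4: 65 + 25 = 90
This matches the lower bound, so 4 is optimal.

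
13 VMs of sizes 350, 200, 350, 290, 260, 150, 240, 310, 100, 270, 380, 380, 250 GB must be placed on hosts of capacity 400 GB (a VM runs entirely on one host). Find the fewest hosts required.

Total = 380 + 380 + 350 + 350 + 310 + 290 + 270 + 260 + 250 + 240 + 200 + 150 + 100 = 3530 GB.
Lower bound: ⌈3530/400⌉ = 9 hosts.
Also, 10 VMs each exceed 200 GB, and no two of those can share a host, so at least 10 hosts are needed.
A packing using 11 hosts:
  host 1: 380 = 380
  host 2: 380 = 380
  host 3: 350 = 350
  host 4: 350 = 350
  host 5: 310 = 310
  host 6: 290 + 100 = 390
  host 7: 270 = 270
  host 8: 260 = 260
  host 9: 250 + 150 = 400
  host 10: 240 = 240
  host 11: 200 = 200
No arrangement into 10 hosts stays within capacity, so 11 is optimal.

11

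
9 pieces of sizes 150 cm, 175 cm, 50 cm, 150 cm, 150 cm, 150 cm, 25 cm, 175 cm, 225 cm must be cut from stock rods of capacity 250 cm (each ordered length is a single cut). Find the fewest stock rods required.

7

Total = 225 + 175 + 175 + 150 + 150 + 150 + 150 + 50 + 25 = 1250 cm.
Lower bound: ⌈1250/250⌉ = 5 stock rods.
Also, 7 pieces each exceed 125 cm, and no two of those can share a stock rod, so at least 7 stock rods are needed.
A packing using 7 stock rods:
  stock rod 1: 225 + 25 = 250
  stock rod 2: 175 + 50 = 225
  stock rod 3: 175 = 175
  stock rod 4: 150 = 150
  stock rod 5: 150 = 150
  stock rod 6: 150 = 150
  stock rod 7: 150 = 150
This matches the lower bound, so 7 is optimal.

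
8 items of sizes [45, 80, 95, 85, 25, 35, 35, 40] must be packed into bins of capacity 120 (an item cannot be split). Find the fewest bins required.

4

Total = 95 + 85 + 80 + 45 + 40 + 35 + 35 + 25 = 440.
Lower bound: ⌈440/120⌉ = 4 bins.
A packing using 4 bins:
  bin 1: 95 + 25 = 120
  bin 2: 85 + 35 = 120
  bin 3: 80 + 40 = 120
  bin 4: 45 + 35 = 80
This matches the lower bound, so 4 is optimal.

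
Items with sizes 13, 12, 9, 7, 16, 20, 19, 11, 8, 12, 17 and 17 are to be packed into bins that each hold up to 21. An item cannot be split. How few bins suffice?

9

Total = 20 + 19 + 17 + 17 + 16 + 13 + 12 + 12 + 11 + 9 + 8 + 7 = 161.
Lower bound: ⌈161/21⌉ = 8 bins.
Also, 9 items each exceed 21/2, and no two of those can share a bin, so at least 9 bins are needed.
A packing using 9 bins:
  bin 1: 20 = 20
  bin 2: 19 = 19
  bin 3: 17 = 17
  bin 4: 17 = 17
  bin 5: 16 = 16
  bin 6: 13 + 8 = 21
  bin 7: 12 + 9 = 21
  bin 8: 12 + 7 = 19
  bin 9: 11 = 11
This matches the lower bound, so 9 is optimal.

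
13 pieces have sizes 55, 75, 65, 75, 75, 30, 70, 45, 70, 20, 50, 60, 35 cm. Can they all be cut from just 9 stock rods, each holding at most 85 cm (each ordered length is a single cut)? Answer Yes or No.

No

Total = 725 cm; ⌈725/85⌉ = 9.
10 pieces each exceed half the capacity and cannot share a stock rod, forcing at least 10 stock rods.
At least 10 stock rods are required, but only 9 are allowed.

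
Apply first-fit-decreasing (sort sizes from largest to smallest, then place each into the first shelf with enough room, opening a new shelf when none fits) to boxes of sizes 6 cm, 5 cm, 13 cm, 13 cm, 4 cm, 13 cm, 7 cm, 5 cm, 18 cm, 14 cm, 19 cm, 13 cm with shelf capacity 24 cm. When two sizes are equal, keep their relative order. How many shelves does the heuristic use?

Sorted descending: 19, 18, 14, 13, 13, 13, 13, 7, 6, 5, 5, 4.
  19 → shelf 1 (new)  [load 19/24]
  18 → shelf 2 (new)  [load 18/24]
  14 → shelf 3 (new)  [load 14/24]
  13 → shelf 4 (new)  [load 13/24]
  13 → shelf 5 (new)  [load 13/24]
  13 → shelf 6 (new)  [load 13/24]
  13 → shelf 7 (new)  [load 13/24]
  7 → shelf 3  [load 21/24]
  6 → shelf 2  [load 24/24]
  5 → shelf 1  [load 24/24]
  5 → shelf 4  [load 18/24]
  4 → shelf 4  [load 22/24]
7 shelves opened.

7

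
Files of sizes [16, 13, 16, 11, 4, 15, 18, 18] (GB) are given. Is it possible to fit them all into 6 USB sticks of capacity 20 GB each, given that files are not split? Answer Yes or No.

No

Total = 111 GB; ⌈111/20⌉ = 6.
7 files each exceed half the capacity and cannot share a USB stick, forcing at least 7 USB sticks.
At least 7 USB sticks are required, but only 6 are allowed.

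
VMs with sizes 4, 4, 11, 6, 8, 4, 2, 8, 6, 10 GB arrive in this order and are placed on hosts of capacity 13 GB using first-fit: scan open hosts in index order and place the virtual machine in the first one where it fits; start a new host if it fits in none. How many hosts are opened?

6

  4 → host 1 (new)  [load 4/13]
  4 → host 1  [load 8/13]
  11 → host 2 (new)  [load 11/13]
  6 → host 3 (new)  [load 6/13]
  8 → host 4 (new)  [load 8/13]
  4 → host 1  [load 12/13]
  2 → host 2  [load 13/13]
  8 → host 5 (new)  [load 8/13]
  6 → host 3  [load 12/13]
  10 → host 6 (new)  [load 10/13]
6 hosts opened.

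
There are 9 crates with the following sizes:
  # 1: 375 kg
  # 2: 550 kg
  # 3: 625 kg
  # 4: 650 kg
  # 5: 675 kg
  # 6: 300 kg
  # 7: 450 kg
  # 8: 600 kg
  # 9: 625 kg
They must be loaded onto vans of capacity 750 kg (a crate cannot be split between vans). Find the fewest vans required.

Total = 675 + 650 + 625 + 625 + 600 + 550 + 450 + 375 + 300 = 4850 kg.
Lower bound: ⌈4850/750⌉ = 7 vans.
A packing using 8 vans:
  van 1: 675 = 675
  van 2: 650 = 650
  van 3: 625 = 625
  van 4: 625 = 625
  van 5: 600 = 600
  van 6: 550 = 550
  van 7: 450 + 300 = 750
  van 8: 375 = 375
No arrangement into 7 vans stays within capacity, so 8 is optimal.

8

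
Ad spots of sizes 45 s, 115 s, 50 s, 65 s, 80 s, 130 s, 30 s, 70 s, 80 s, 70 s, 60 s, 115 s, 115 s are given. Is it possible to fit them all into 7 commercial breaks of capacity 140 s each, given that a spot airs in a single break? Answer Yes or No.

No

Total = 1025 s; ⌈1025/140⌉ = 8.
At least 8 commercial breaks are required, but only 7 are allowed.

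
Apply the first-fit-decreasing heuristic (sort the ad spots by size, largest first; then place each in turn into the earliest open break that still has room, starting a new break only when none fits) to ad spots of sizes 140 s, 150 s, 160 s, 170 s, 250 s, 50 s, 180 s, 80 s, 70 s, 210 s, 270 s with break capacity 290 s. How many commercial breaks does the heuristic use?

7

Sorted descending: 270, 250, 210, 180, 170, 160, 150, 140, 80, 70, 50.
  270 → break 1 (new)  [load 270/290]
  250 → break 2 (new)  [load 250/290]
  210 → break 3 (new)  [load 210/290]
  180 → break 4 (new)  [load 180/290]
  170 → break 5 (new)  [load 170/290]
  160 → break 6 (new)  [load 160/290]
  150 → break 7 (new)  [load 150/290]
  140 → break 7  [load 290/290]
  80 → break 3  [load 290/290]
  70 → break 4  [load 250/290]
  50 → break 5  [load 220/290]
7 commercial breaks opened.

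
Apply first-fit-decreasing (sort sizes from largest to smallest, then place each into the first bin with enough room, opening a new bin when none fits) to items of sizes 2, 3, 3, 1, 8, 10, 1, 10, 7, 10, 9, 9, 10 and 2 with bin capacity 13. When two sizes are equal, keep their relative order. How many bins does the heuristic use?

8

Sorted descending: 10, 10, 10, 10, 9, 9, 8, 7, 3, 3, 2, 2, 1, 1.
  10 → bin 1 (new)  [load 10/13]
  10 → bin 2 (new)  [load 10/13]
  10 → bin 3 (new)  [load 10/13]
  10 → bin 4 (new)  [load 10/13]
  9 → bin 5 (new)  [load 9/13]
  9 → bin 6 (new)  [load 9/13]
  8 → bin 7 (new)  [load 8/13]
  7 → bin 8 (new)  [load 7/13]
  3 → bin 1  [load 13/13]
  3 → bin 2  [load 13/13]
  2 → bin 3  [load 12/13]
  2 → bin 4  [load 12/13]
  1 → bin 3  [load 13/13]
  1 → bin 4  [load 13/13]
8 bins opened.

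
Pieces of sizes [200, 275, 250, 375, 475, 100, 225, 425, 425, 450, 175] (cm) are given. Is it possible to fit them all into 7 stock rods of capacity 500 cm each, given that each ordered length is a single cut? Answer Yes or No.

Total = 3375 cm; ⌈3375/500⌉ = 7.
The bound of 7 does not rule out 7, but exhaustive search shows no assignment into 7 stock rods of capacity 500 cm exists — the minimum is 8.

No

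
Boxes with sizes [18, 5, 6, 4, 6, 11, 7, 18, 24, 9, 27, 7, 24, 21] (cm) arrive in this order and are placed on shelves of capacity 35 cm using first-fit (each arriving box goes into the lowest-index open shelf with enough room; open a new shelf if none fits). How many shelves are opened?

  18 → shelf 1 (new)  [load 18/35]
  5 → shelf 1  [load 23/35]
  6 → shelf 1  [load 29/35]
  4 → shelf 1  [load 33/35]
  6 → shelf 2 (new)  [load 6/35]
  11 → shelf 2  [load 17/35]
  7 → shelf 2  [load 24/35]
  18 → shelf 3 (new)  [load 18/35]
  24 → shelf 4 (new)  [load 24/35]
  9 → shelf 2  [load 33/35]
  27 → shelf 5 (new)  [load 27/35]
  7 → shelf 3  [load 25/35]
  24 → shelf 6 (new)  [load 24/35]
  21 → shelf 7 (new)  [load 21/35]
7 shelves opened.

7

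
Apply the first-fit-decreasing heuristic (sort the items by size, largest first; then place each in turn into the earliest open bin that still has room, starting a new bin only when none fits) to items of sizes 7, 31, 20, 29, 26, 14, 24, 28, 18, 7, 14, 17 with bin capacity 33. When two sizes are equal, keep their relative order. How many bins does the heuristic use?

Sorted descending: 31, 29, 28, 26, 24, 20, 18, 17, 14, 14, 7, 7.
  31 → bin 1 (new)  [load 31/33]
  29 → bin 2 (new)  [load 29/33]
  28 → bin 3 (new)  [load 28/33]
  26 → bin 4 (new)  [load 26/33]
  24 → bin 5 (new)  [load 24/33]
  20 → bin 6 (new)  [load 20/33]
  18 → bin 7 (new)  [load 18/33]
  17 → bin 8 (new)  [load 17/33]
  14 → bin 7  [load 32/33]
  14 → bin 8  [load 31/33]
  7 → bin 4  [load 33/33]
  7 → bin 5  [load 31/33]
8 bins opened.

8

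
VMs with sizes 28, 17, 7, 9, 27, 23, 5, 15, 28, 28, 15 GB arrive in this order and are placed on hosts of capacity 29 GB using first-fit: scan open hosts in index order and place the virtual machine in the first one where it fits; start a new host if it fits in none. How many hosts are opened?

8

  28 → host 1 (new)  [load 28/29]
  17 → host 2 (new)  [load 17/29]
  7 → host 2  [load 24/29]
  9 → host 3 (new)  [load 9/29]
  27 → host 4 (new)  [load 27/29]
  23 → host 5 (new)  [load 23/29]
  5 → host 2  [load 29/29]
  15 → host 3  [load 24/29]
  28 → host 6 (new)  [load 28/29]
  28 → host 7 (new)  [load 28/29]
  15 → host 8 (new)  [load 15/29]
8 hosts opened.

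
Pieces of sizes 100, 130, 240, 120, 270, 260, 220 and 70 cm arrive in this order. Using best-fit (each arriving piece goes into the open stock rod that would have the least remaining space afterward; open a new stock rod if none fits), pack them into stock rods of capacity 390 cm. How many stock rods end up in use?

  100 → stock rod 1 (new)  [load 100/390]
  130 → stock rod 1  [load 230/390]
  240 → stock rod 2 (new)  [load 240/390]
  120 → stock rod 2  [load 360/390]
  270 → stock rod 3 (new)  [load 270/390]
  260 → stock rod 4 (new)  [load 260/390]
  220 → stock rod 5 (new)  [load 220/390]
  70 → stock rod 3  [load 340/390]
5 stock rods opened.

5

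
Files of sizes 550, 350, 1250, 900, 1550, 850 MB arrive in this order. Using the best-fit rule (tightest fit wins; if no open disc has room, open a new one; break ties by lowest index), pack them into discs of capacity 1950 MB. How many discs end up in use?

  550 → disc 1 (new)  [load 550/1950]
  350 → disc 1  [load 900/1950]
  1250 → disc 2 (new)  [load 1250/1950]
  900 → disc 1  [load 1800/1950]
  1550 → disc 3 (new)  [load 1550/1950]
  850 → disc 4 (new)  [load 850/1950]
4 discs opened.

4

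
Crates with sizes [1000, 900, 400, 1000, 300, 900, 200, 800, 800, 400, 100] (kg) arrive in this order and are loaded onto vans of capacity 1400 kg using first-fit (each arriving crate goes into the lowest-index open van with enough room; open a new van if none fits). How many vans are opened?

6

  1000 → van 1 (new)  [load 1000/1400]
  900 → van 2 (new)  [load 900/1400]
  400 → van 1  [load 1400/1400]
  1000 → van 3 (new)  [load 1000/1400]
  300 → van 2  [load 1200/1400]
  900 → van 4 (new)  [load 900/1400]
  200 → van 2  [load 1400/1400]
  800 → van 5 (new)  [load 800/1400]
  800 → van 6 (new)  [load 800/1400]
  400 → van 3  [load 1400/1400]
  100 → van 4  [load 1000/1400]
6 vans opened.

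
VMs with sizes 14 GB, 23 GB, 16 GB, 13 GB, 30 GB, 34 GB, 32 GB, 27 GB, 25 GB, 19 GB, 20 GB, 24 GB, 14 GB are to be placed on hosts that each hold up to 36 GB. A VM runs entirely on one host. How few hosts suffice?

10

Total = 34 + 32 + 30 + 27 + 25 + 24 + 23 + 20 + 19 + 16 + 14 + 14 + 13 = 291 GB.
Lower bound: ⌈291/36⌉ = 9 hosts.
A packing using 10 hosts:
  host 1: 34 = 34
  host 2: 32 = 32
  host 3: 30 = 30
  host 4: 27 = 27
  host 5: 25 = 25
  host 6: 24 = 24
  host 7: 23 + 13 = 36
  host 8: 20 + 16 = 36
  host 9: 19 + 14 = 33
  host 10: 14 = 14
No arrangement into 9 hosts stays within capacity, so 10 is optimal.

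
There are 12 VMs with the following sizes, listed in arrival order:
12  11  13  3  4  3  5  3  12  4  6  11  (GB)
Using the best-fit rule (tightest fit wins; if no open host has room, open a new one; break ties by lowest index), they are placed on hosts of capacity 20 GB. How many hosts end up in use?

5

  12 → host 1 (new)  [load 12/20]
  11 → host 2 (new)  [load 11/20]
  13 → host 3 (new)  [load 13/20]
  3 → host 3  [load 16/20]
  4 → host 3  [load 20/20]
  3 → host 1  [load 15/20]
  5 → host 1  [load 20/20]
  3 → host 2  [load 14/20]
  12 → host 4 (new)  [load 12/20]
  4 → host 2  [load 18/20]
  6 → host 4  [load 18/20]
  11 → host 5 (new)  [load 11/20]
5 hosts opened.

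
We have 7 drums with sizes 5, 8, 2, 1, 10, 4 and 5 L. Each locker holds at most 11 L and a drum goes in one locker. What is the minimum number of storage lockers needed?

Total = 10 + 8 + 5 + 5 + 4 + 2 + 1 = 35 L.
Lower bound: ⌈35/11⌉ = 4 storage lockers.
A packing using 4 storage lockers:
  locker 1: 10 + 1 = 11
  locker 2: 8 + 2 = 10
  locker 3: 5 + 5 = 10
  locker 4: 4 = 4
This matches the lower bound, so 4 is optimal.

4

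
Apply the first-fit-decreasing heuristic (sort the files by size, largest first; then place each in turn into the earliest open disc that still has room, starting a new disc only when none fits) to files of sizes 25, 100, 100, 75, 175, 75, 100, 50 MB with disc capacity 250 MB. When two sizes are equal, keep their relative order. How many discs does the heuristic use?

Sorted descending: 175, 100, 100, 100, 75, 75, 50, 25.
  175 → disc 1 (new)  [load 175/250]
  100 → disc 2 (new)  [load 100/250]
  100 → disc 2  [load 200/250]
  100 → disc 3 (new)  [load 100/250]
  75 → disc 1  [load 250/250]
  75 → disc 3  [load 175/250]
  50 → disc 2  [load 250/250]
  25 → disc 3  [load 200/250]
3 discs opened.

3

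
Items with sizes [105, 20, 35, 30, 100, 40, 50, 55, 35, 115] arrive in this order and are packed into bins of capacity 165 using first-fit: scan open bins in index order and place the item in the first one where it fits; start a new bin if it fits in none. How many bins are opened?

  105 → bin 1 (new)  [load 105/165]
  20 → bin 1  [load 125/165]
  35 → bin 1  [load 160/165]
  30 → bin 2 (new)  [load 30/165]
  100 → bin 2  [load 130/165]
  40 → bin 3 (new)  [load 40/165]
  50 → bin 3  [load 90/165]
  55 → bin 3  [load 145/165]
  35 → bin 2  [load 165/165]
  115 → bin 4 (new)  [load 115/165]
4 bins opened.

4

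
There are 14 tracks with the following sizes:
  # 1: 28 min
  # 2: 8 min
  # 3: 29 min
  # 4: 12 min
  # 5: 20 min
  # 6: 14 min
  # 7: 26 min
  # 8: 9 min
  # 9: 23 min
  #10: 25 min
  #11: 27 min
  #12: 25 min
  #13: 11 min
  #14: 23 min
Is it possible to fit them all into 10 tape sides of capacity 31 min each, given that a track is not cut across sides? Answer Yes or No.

No

Total = 280 min; ⌈280/31⌉ = 10.
The bound of 10 does not rule out 10, but exhaustive search shows no assignment into 10 tape sides of capacity 31 min exists — the minimum is 11.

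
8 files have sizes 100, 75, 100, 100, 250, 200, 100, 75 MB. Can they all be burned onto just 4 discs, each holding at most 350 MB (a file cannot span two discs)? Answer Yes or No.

Yes

A valid assignment using 3 discs:
  disc 1: 250 + 100 = 350
  disc 2: 200 + 100 = 300
  disc 3: 100 + 100 + 75 + 75 = 350
That uses only 3 ≤ 4, so 4 discs are enough.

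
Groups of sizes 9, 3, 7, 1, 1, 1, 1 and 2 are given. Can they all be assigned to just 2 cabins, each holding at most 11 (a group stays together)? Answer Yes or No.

Total = 25; ⌈25/11⌉ = 3.
At least 3 cabins are required, but only 2 are allowed.

No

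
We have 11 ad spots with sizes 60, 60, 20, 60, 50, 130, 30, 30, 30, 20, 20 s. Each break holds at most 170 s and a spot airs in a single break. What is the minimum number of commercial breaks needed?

3

Total = 130 + 60 + 60 + 60 + 50 + 30 + 30 + 30 + 20 + 20 + 20 = 510 s.
Lower bound: ⌈510/170⌉ = 3 commercial breaks.
A packing using 3 commercial breaks:
  break 1: 130 + 20 + 20 = 170
  break 2: 60 + 60 + 50 = 170
  break 3: 60 + 30 + 30 + 30 + 20 = 170
This matches the lower bound, so 3 is optimal.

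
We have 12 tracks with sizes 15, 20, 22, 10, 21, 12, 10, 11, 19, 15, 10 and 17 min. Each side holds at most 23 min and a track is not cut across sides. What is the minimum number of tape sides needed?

Total = 22 + 21 + 20 + 19 + 17 + 15 + 15 + 12 + 11 + 10 + 10 + 10 = 182 min.
Lower bound: ⌈182/23⌉ = 8 tape sides.
A packing using 10 tape sides:
  side 1: 22 = 22
  side 2: 21 = 21
  side 3: 20 = 20
  side 4: 19 = 19
  side 5: 17 = 17
  side 6: 15 = 15
  side 7: 15 = 15
  side 8: 12 + 11 = 23
  side 9: 10 + 10 = 20
  side 10: 10 = 10
No arrangement into 9 tape sides stays within capacity, so 10 is optimal.

10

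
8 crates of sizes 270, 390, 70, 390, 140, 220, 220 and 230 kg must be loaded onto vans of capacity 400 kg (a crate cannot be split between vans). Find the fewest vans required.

Total = 390 + 390 + 270 + 230 + 220 + 220 + 140 + 70 = 1930 kg.
Lower bound: ⌈1930/400⌉ = 5 vans.
Also, 6 crates each exceed 200 kg, and no two of those can share a van, so at least 6 vans are needed.
A packing using 6 vans:
  van 1: 390 = 390
  van 2: 390 = 390
  van 3: 270 + 70 = 340
  van 4: 230 + 140 = 370
  van 5: 220 = 220
  van 6: 220 = 220
This matches the lower bound, so 6 is optimal.

6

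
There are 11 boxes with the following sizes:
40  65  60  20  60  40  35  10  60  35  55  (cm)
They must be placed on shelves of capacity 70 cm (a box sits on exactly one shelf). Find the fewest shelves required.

Total = 65 + 60 + 60 + 60 + 55 + 40 + 40 + 35 + 35 + 20 + 10 = 480 cm.
Lower bound: ⌈480/70⌉ = 7 shelves.
A packing using 8 shelves:
  shelf 1: 65 = 65
  shelf 2: 60 + 10 = 70
  shelf 3: 60 = 60
  shelf 4: 60 = 60
  shelf 5: 55 = 55
  shelf 6: 40 + 20 = 60
  shelf 7: 40 = 40
  shelf 8: 35 + 35 = 70
No arrangement into 7 shelves stays within capacity, so 8 is optimal.

8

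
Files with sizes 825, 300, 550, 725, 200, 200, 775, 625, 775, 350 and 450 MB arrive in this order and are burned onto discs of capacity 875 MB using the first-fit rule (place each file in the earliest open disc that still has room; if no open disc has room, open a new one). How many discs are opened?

  825 → disc 1 (new)  [load 825/875]
  300 → disc 2 (new)  [load 300/875]
  550 → disc 2  [load 850/875]
  725 → disc 3 (new)  [load 725/875]
  200 → disc 4 (new)  [load 200/875]
  200 → disc 4  [load 400/875]
  775 → disc 5 (new)  [load 775/875]
  625 → disc 6 (new)  [load 625/875]
  775 → disc 7 (new)  [load 775/875]
  350 → disc 4  [load 750/875]
  450 → disc 8 (new)  [load 450/875]
8 discs opened.

8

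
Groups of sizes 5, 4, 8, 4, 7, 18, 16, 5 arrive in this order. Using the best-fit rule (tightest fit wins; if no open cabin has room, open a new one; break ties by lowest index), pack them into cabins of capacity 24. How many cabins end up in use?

3

  5 → cabin 1 (new)  [load 5/24]
  4 → cabin 1  [load 9/24]
  8 → cabin 1  [load 17/24]
  4 → cabin 1  [load 21/24]
  7 → cabin 2 (new)  [load 7/24]
  18 → cabin 3 (new)  [load 18/24]
  16 → cabin 2  [load 23/24]
  5 → cabin 3  [load 23/24]
3 cabins opened.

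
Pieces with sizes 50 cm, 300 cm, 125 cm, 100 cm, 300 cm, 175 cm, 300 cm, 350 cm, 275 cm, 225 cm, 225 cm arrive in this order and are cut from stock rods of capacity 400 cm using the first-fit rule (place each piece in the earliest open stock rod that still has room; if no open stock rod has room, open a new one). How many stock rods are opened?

8

  50 → stock rod 1 (new)  [load 50/400]
  300 → stock rod 1  [load 350/400]
  125 → stock rod 2 (new)  [load 125/400]
  100 → stock rod 2  [load 225/400]
  300 → stock rod 3 (new)  [load 300/400]
  175 → stock rod 2  [load 400/400]
  300 → stock rod 4 (new)  [load 300/400]
  350 → stock rod 5 (new)  [load 350/400]
  275 → stock rod 6 (new)  [load 275/400]
  225 → stock rod 7 (new)  [load 225/400]
  225 → stock rod 8 (new)  [load 225/400]
8 stock rods opened.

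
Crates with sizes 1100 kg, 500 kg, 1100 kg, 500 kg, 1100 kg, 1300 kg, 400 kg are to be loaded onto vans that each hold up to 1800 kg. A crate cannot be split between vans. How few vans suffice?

4

Total = 1300 + 1100 + 1100 + 1100 + 500 + 500 + 400 = 6000 kg.
Lower bound: ⌈6000/1800⌉ = 4 vans.
A packing using 4 vans:
  van 1: 1300 + 500 = 1800
  van 2: 1100 + 500 = 1600
  van 3: 1100 + 400 = 1500
  van 4: 1100 = 1100
This matches the lower bound, so 4 is optimal.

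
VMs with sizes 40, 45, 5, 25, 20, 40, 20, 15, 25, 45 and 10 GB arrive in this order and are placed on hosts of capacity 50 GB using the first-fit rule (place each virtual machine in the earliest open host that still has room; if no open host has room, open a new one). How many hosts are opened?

7

  40 → host 1 (new)  [load 40/50]
  45 → host 2 (new)  [load 45/50]
  5 → host 1  [load 45/50]
  25 → host 3 (new)  [load 25/50]
  20 → host 3  [load 45/50]
  40 → host 4 (new)  [load 40/50]
  20 → host 5 (new)  [load 20/50]
  15 → host 5  [load 35/50]
  25 → host 6 (new)  [load 25/50]
  45 → host 7 (new)  [load 45/50]
  10 → host 4  [load 50/50]
7 hosts opened.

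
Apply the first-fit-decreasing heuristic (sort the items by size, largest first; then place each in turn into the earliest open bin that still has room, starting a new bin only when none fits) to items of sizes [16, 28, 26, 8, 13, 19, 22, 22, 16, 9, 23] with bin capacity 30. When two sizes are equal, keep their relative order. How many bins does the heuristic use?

Sorted descending: 28, 26, 23, 22, 22, 19, 16, 16, 13, 9, 8.
  28 → bin 1 (new)  [load 28/30]
  26 → bin 2 (new)  [load 26/30]
  23 → bin 3 (new)  [load 23/30]
  22 → bin 4 (new)  [load 22/30]
  22 → bin 5 (new)  [load 22/30]
  19 → bin 6 (new)  [load 19/30]
  16 → bin 7 (new)  [load 16/30]
  16 → bin 8 (new)  [load 16/30]
  13 → bin 7  [load 29/30]
  9 → bin 6  [load 28/30]
  8 → bin 4  [load 30/30]
8 bins opened.

8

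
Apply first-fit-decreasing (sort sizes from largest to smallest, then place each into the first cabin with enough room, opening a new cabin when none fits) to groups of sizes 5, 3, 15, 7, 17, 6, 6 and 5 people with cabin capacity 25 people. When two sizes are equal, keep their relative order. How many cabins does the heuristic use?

3

Sorted descending: 17, 15, 7, 6, 6, 5, 5, 3.
  17 → cabin 1 (new)  [load 17/25]
  15 → cabin 2 (new)  [load 15/25]
  7 → cabin 1  [load 24/25]
  6 → cabin 2  [load 21/25]
  6 → cabin 3 (new)  [load 6/25]
  5 → cabin 3  [load 11/25]
  5 → cabin 3  [load 16/25]
  3 → cabin 2  [load 24/25]
3 cabins opened.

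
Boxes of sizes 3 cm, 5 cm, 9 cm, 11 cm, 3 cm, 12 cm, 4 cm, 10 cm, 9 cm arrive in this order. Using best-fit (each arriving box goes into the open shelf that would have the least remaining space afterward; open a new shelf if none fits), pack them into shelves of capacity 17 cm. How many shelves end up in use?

5

  3 → shelf 1 (new)  [load 3/17]
  5 → shelf 1  [load 8/17]
  9 → shelf 1  [load 17/17]
  11 → shelf 2 (new)  [load 11/17]
  3 → shelf 2  [load 14/17]
  12 → shelf 3 (new)  [load 12/17]
  4 → shelf 3  [load 16/17]
  10 → shelf 4 (new)  [load 10/17]
  9 → shelf 5 (new)  [load 9/17]
5 shelves opened.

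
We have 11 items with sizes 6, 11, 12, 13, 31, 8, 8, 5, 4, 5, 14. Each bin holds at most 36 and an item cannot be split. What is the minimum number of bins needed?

4

Total = 31 + 14 + 13 + 12 + 11 + 8 + 8 + 6 + 5 + 5 + 4 = 117.
Lower bound: ⌈117/36⌉ = 4 bins.
A packing using 4 bins:
  bin 1: 31 + 5 = 36
  bin 2: 14 + 13 + 8 = 35
  bin 3: 12 + 11 + 8 + 5 = 36
  bin 4: 6 + 4 = 10
This matches the lower bound, so 4 is optimal.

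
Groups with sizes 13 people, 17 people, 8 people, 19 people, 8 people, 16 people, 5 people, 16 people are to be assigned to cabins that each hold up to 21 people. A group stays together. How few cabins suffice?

6

Total = 19 + 17 + 16 + 16 + 13 + 8 + 8 + 5 = 102 people.
Lower bound: ⌈102/21⌉ = 5 cabins.
A packing using 6 cabins:
  cabin 1: 19 = 19
  cabin 2: 17 = 17
  cabin 3: 16 + 5 = 21
  cabin 4: 16 = 16
  cabin 5: 13 + 8 = 21
  cabin 6: 8 = 8
No arrangement into 5 cabins stays within capacity, so 6 is optimal.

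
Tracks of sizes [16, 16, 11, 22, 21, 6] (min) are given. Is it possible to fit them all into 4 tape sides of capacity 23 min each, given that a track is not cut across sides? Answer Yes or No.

No

Total = 92 min; ⌈92/23⌉ = 4.
The bound of 4 does not rule out 4, but exhaustive search shows no assignment into 4 tape sides of capacity 23 min exists — the minimum is 5.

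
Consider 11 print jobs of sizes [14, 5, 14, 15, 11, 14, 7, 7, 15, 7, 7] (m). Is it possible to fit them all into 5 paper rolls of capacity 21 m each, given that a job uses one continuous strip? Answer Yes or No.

Total = 116 m; ⌈116/21⌉ = 6.
At least 6 paper rolls are required, but only 5 are allowed.

No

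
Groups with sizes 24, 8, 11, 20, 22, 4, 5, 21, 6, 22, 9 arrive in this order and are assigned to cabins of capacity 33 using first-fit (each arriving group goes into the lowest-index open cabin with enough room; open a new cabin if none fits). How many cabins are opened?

  24 → cabin 1 (new)  [load 24/33]
  8 → cabin 1  [load 32/33]
  11 → cabin 2 (new)  [load 11/33]
  20 → cabin 2  [load 31/33]
  22 → cabin 3 (new)  [load 22/33]
  4 → cabin 3  [load 26/33]
  5 → cabin 3  [load 31/33]
  21 → cabin 4 (new)  [load 21/33]
  6 → cabin 4  [load 27/33]
  22 → cabin 5 (new)  [load 22/33]
  9 → cabin 5  [load 31/33]
5 cabins opened.

5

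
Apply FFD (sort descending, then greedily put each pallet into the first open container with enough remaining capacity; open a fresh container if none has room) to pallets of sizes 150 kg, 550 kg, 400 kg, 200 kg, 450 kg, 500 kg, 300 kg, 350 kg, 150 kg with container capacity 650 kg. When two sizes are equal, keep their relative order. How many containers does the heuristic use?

Sorted descending: 550, 500, 450, 400, 350, 300, 200, 150, 150.
  550 → container 1 (new)  [load 550/650]
  500 → container 2 (new)  [load 500/650]
  450 → container 3 (new)  [load 450/650]
  400 → container 4 (new)  [load 400/650]
  350 → container 5 (new)  [load 350/650]
  300 → container 5  [load 650/650]
  200 → container 3  [load 650/650]
  150 → container 2  [load 650/650]
  150 → container 4  [load 550/650]
5 containers opened.

5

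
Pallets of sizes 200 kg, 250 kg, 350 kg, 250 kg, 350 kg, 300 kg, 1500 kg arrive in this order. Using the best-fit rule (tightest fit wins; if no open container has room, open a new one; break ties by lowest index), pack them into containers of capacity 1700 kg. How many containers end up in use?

2

  200 → container 1 (new)  [load 200/1700]
  250 → container 1  [load 450/1700]
  350 → container 1  [load 800/1700]
  250 → container 1  [load 1050/1700]
  350 → container 1  [load 1400/1700]
  300 → container 1  [load 1700/1700]
  1500 → container 2 (new)  [load 1500/1700]
2 containers opened.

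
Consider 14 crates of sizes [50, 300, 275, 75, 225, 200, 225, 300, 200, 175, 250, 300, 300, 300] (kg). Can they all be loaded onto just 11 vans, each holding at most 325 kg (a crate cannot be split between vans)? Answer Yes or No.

Total = 3175 kg; ⌈3175/325⌉ = 10.
12 crates each exceed half the capacity and cannot share a van, forcing at least 12 vans.
At least 12 vans are required, but only 11 are allowed.

No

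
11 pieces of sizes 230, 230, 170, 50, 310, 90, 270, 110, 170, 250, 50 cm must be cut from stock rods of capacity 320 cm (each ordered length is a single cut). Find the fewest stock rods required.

Total = 310 + 270 + 250 + 230 + 230 + 170 + 170 + 110 + 90 + 50 + 50 = 1930 cm.
Lower bound: ⌈1930/320⌉ = 7 stock rods.
A packing using 7 stock rods:
  stock rod 1: 310 = 310
  stock rod 2: 270 + 50 = 320
  stock rod 3: 250 + 50 = 300
  stock rod 4: 230 + 90 = 320
  stock rod 5: 230 = 230
  stock rod 6: 170 + 110 = 280
  stock rod 7: 170 = 170
This matches the lower bound, so 7 is optimal.

7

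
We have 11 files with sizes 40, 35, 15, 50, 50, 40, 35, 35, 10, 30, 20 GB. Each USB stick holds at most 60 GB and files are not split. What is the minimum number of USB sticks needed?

Total = 50 + 50 + 40 + 40 + 35 + 35 + 35 + 30 + 20 + 15 + 10 = 360 GB.
Lower bound: ⌈360/60⌉ = 6 USB sticks.
Also, 7 files each exceed 30 GB, and no two of those can share a USB stick, so at least 7 USB sticks are needed.
A packing using 8 USB sticks:
  USB stick 1: 50 + 10 = 60
  USB stick 2: 50 = 50
  USB stick 3: 40 + 20 = 60
  USB stick 4: 40 + 15 = 55
  USB stick 5: 35 = 35
  USB stick 6: 35 = 35
  USB stick 7: 35 = 35
  USB stick 8: 30 = 30
No arrangement into 7 USB sticks stays within capacity, so 8 is optimal.

8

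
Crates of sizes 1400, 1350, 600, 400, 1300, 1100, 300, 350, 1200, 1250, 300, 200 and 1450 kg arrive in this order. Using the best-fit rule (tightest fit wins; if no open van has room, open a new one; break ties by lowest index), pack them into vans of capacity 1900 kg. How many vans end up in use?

7

  1400 → van 1 (new)  [load 1400/1900]
  1350 → van 2 (new)  [load 1350/1900]
  600 → van 3 (new)  [load 600/1900]
  400 → van 1  [load 1800/1900]
  1300 → van 3  [load 1900/1900]
  1100 → van 4 (new)  [load 1100/1900]
  300 → van 2  [load 1650/1900]
  350 → van 4  [load 1450/1900]
  1200 → van 5 (new)  [load 1200/1900]
  1250 → van 6 (new)  [load 1250/1900]
  300 → van 4  [load 1750/1900]
  200 → van 2  [load 1850/1900]
  1450 → van 7 (new)  [load 1450/1900]
7 vans opened.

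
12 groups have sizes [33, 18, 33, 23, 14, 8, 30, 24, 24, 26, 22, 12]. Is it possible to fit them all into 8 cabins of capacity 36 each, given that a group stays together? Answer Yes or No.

No

Total = 267; ⌈267/36⌉ = 8.
The bound of 8 does not rule out 8, but exhaustive search shows no assignment into 8 cabins of capacity 36 exists — the minimum is 9.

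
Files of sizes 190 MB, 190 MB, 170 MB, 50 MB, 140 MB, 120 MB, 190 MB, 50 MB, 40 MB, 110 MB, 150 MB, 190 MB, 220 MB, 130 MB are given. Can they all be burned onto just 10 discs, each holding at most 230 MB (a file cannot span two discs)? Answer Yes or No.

Yes

A valid assignment using 10 discs:
  disc 1: 220 = 220
  disc 2: 190 + 40 = 230
  disc 3: 190 = 190
  disc 4: 190 = 190
  disc 5: 190 = 190
  disc 6: 170 + 50 = 220
  disc 7: 150 + 50 = 200
  disc 8: 140 = 140
  disc 9: 130 = 130
  disc 10: 120 + 110 = 230
Every load is within 230 MB, so 10 discs suffice.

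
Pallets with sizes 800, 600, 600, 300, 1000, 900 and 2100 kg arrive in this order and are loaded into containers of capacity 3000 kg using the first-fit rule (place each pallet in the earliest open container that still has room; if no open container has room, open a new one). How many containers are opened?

  800 → container 1 (new)  [load 800/3000]
  600 → container 1  [load 1400/3000]
  600 → container 1  [load 2000/3000]
  300 → container 1  [load 2300/3000]
  1000 → container 2 (new)  [load 1000/3000]
  900 → container 2  [load 1900/3000]
  2100 → container 3 (new)  [load 2100/3000]
3 containers opened.

3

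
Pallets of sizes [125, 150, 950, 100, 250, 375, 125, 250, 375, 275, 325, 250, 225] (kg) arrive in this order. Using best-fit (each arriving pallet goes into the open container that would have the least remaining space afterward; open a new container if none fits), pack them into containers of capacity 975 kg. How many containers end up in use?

4

  125 → container 1 (new)  [load 125/975]
  150 → container 1  [load 275/975]
  950 → container 2 (new)  [load 950/975]
  100 → container 1  [load 375/975]
  250 → container 1  [load 625/975]
  375 → container 3 (new)  [load 375/975]
  125 → container 1  [load 750/975]
  250 → container 3  [load 625/975]
  375 → container 4 (new)  [load 375/975]
  275 → container 3  [load 900/975]
  325 → container 4  [load 700/975]
  250 → container 4  [load 950/975]
  225 → container 1  [load 975/975]
4 containers opened.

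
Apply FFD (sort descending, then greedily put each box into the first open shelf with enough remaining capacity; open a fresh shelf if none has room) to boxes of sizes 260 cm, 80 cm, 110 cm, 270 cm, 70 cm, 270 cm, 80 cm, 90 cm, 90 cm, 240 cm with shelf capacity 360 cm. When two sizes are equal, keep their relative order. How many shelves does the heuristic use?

Sorted descending: 270, 270, 260, 240, 110, 90, 90, 80, 80, 70.
  270 → shelf 1 (new)  [load 270/360]
  270 → shelf 2 (new)  [load 270/360]
  260 → shelf 3 (new)  [load 260/360]
  240 → shelf 4 (new)  [load 240/360]
  110 → shelf 4  [load 350/360]
  90 → shelf 1  [load 360/360]
  90 → shelf 2  [load 360/360]
  80 → shelf 3  [load 340/360]
  80 → shelf 5 (new)  [load 80/360]
  70 → shelf 5  [load 150/360]
5 shelves opened.

5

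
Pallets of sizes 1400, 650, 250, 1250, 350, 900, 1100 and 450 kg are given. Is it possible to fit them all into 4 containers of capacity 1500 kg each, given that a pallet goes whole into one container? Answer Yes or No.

Total = 6350 kg; ⌈6350/1500⌉ = 5.
At least 5 containers are required, but only 4 are allowed.

No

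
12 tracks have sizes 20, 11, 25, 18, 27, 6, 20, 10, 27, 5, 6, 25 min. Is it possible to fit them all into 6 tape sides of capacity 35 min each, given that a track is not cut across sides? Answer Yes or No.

No

Total = 200 min; ⌈200/35⌉ = 6.
7 tracks each exceed half the capacity and cannot share a side, forcing at least 7 tape sides.
At least 7 tape sides are required, but only 6 are allowed.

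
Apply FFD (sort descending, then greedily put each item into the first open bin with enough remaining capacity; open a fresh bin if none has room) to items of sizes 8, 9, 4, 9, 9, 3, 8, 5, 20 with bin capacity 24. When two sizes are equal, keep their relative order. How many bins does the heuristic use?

4

Sorted descending: 20, 9, 9, 9, 8, 8, 5, 4, 3.
  20 → bin 1 (new)  [load 20/24]
  9 → bin 2 (new)  [load 9/24]
  9 → bin 2  [load 18/24]
  9 → bin 3 (new)  [load 9/24]
  8 → bin 3  [load 17/24]
  8 → bin 4 (new)  [load 8/24]
  5 → bin 2  [load 23/24]
  4 → bin 1  [load 24/24]
  3 → bin 3  [load 20/24]
4 bins opened.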